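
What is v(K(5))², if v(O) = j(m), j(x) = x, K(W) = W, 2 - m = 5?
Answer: 9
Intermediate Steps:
m = -3 (m = 2 - 1*5 = 2 - 5 = -3)
v(O) = -3
v(K(5))² = (-3)² = 9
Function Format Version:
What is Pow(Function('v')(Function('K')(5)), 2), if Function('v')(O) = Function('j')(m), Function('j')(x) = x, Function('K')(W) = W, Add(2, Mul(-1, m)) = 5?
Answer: 9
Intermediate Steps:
m = -3 (m = Add(2, Mul(-1, 5)) = Add(2, -5) = -3)
Function('v')(O) = -3
Pow(Function('v')(Function('K')(5)), 2) = Pow(-3, 2) = 9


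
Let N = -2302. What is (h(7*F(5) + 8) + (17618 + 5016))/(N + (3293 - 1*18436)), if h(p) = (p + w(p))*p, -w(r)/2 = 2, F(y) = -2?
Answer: -22694/17445 ≈ -1.3009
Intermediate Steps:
w(r) = -4 (w(r) = -2*2 = -4)
h(p) = p*(-4 + p) (h(p) = (p - 4)*p = (-4 + p)*p = p*(-4 + p))
(h(7*F(5) + 8) + (17618 + 5016))/(N + (3293 - 1*18436)) = ((7*(-2) + 8)*(-4 + (7*(-2) + 8)) + (17618 + 5016))/(-2302 + (3293 - 1*18436)) = ((-14 + 8)*(-4 + (-14 + 8)) + 22634)/(-2302 + (3293 - 18436)) = (-6*(-4 - 6) + 22634)/(-2302 - 15143) = (-6*(-10) + 22634)/(-17445) = (60 + 22634)*(-1/17445) = 22694*(-1/17445) = -22694/17445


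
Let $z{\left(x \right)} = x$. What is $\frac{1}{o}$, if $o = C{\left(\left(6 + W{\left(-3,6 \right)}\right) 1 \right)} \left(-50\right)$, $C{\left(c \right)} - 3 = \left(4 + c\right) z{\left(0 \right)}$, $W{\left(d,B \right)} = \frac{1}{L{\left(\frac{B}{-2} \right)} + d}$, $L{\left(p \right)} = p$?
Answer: $- \frac{1}{150} \approx -0.0066667$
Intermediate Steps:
$W{\left(d,B \right)} = \frac{1}{d - \frac{B}{2}}$ ($W{\left(d,B \right)} = \frac{1}{\frac{B}{-2} + d} = \frac{1}{B \left(- \frac{1}{2}\right) + d} = \frac{1}{- \frac{B}{2} + d} = \frac{1}{d - \frac{B}{2}}$)
$C{\left(c \right)} = 3$ ($C{\left(c \right)} = 3 + \left(4 + c\right) 0 = 3 + 0 = 3$)
$o = -150$ ($o = 3 \left(-50\right) = -150$)
$\frac{1}{o} = \frac{1}{-150} = - \frac{1}{150}$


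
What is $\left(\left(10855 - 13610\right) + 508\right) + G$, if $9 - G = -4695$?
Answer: $2457$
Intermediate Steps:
$G = 4704$ ($G = 9 - -4695 = 9 + 4695 = 4704$)
$\left(\left(10855 - 13610\right) + 508\right) + G = \left(\left(10855 - 13610\right) + 508\right) + 4704 = \left(-2755 + 508\right) + 4704 = -2247 + 4704 = 2457$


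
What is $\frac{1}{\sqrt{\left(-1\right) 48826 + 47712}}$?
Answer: $- \frac{i \sqrt{1114}}{1114} \approx - 0.029961 i$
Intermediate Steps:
$\frac{1}{\sqrt{\left(-1\right) 48826 + 47712}} = \frac{1}{\sqrt{-48826 + 47712}} = \frac{1}{\sqrt{-1114}} = \frac{1}{i \sqrt{1114}} = - \frac{i \sqrt{1114}}{1114}$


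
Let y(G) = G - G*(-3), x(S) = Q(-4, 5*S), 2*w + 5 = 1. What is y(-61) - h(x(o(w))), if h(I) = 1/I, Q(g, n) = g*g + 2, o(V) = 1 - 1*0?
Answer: -4393/18 ≈ -244.06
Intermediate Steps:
w = -2 (w = -5/2 + (½)*1 = -5/2 + ½ = -2)
o(V) = 1 (o(V) = 1 + 0 = 1)
Q(g, n) = 2 + g² (Q(g, n) = g² + 2 = 2 + g²)
x(S) = 18 (x(S) = 2 + (-4)² = 2 + 16 = 18)
y(G) = 4*G (y(G) = G - (-3)*G = G + 3*G = 4*G)
y(-61) - h(x(o(w))) = 4*(-61) - 1/18 = -244 - 1*1/18 = -244 - 1/18 = -4393/18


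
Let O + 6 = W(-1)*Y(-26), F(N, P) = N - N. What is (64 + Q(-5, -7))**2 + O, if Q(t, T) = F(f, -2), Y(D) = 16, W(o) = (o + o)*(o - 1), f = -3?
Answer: 4154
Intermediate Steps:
W(o) = 2*o*(-1 + o) (W(o) = (2*o)*(-1 + o) = 2*o*(-1 + o))
F(N, P) = 0
Q(t, T) = 0
O = 58 (O = -6 + (2*(-1)*(-1 - 1))*16 = -6 + (2*(-1)*(-2))*16 = -6 + 4*16 = -6 + 64 = 58)
(64 + Q(-5, -7))**2 + O = (64 + 0)**2 + 58 = 64**2 + 58 = 4096 + 58 = 4154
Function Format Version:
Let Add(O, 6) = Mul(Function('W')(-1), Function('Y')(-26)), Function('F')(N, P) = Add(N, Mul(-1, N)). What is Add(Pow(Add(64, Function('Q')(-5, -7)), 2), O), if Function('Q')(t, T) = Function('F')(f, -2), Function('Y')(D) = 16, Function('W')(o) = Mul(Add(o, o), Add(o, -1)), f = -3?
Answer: 4154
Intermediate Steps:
Function('W')(o) = Mul(2, o, Add(-1, o)) (Function('W')(o) = Mul(Mul(2, o), Add(-1, o)) = Mul(2, o, Add(-1, o)))
Function('F')(N, P) = 0
Function('Q')(t, T) = 0
O = 58 (O = Add(-6, Mul(Mul(2, -1, Add(-1, -1)), 16)) = Add(-6, Mul(Mul(2, -1, -2), 16)) = Add(-6, Mul(4, 16)) = Add(-6, 64) = 58)
Add(Pow(Add(64, Function('Q')(-5, -7)), 2), O) = Add(Pow(Add(64, 0), 2), 58) = Add(Pow(64, 2), 58) = Add(4096, 58) = 4154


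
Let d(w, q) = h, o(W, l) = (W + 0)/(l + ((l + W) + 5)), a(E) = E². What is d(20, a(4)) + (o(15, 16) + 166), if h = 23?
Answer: 9843/52 ≈ 189.29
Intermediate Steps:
o(W, l) = W/(5 + W + 2*l) (o(W, l) = W/(l + ((W + l) + 5)) = W/(l + (5 + W + l)) = W/(5 + W + 2*l))
d(w, q) = 23
d(20, a(4)) + (o(15, 16) + 166) = 23 + (15/(5 + 15 + 2*16) + 166) = 23 + (15/(5 + 15 + 32) + 166) = 23 + (15/52 + 166) = 23 + 8647/52 = 9843/52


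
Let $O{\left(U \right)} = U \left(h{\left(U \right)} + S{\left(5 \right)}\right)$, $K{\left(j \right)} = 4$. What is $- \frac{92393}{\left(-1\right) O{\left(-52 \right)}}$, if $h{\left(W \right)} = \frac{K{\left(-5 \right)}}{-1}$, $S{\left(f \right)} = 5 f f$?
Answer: $- \frac{92393}{6292} \approx -14.684$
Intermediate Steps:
$S{\left(f \right)} = 5 f^{2}$
$h{\left(W \right)} = -4$ ($h{\left(W \right)} = \frac{4}{-1} = 4 \left(-1\right) = -4$)
$O{\left(U \right)} = 121 U$ ($O{\left(U \right)} = U \left(-4 + 5 \cdot 5^{2}\right) = U \left(-4 + 5 \cdot 25\right) = U \left(-4 + 125\right) = U 121 = 121 U$)
$- \frac{92393}{\left(-1\right) O{\left(-52 \right)}} = - \frac{92393}{\left(-1\right) 121 \left(-52\right)} = - \frac{92393}{\left(-1\right) \left(-6292\right)} = - \frac{92393}{6292}$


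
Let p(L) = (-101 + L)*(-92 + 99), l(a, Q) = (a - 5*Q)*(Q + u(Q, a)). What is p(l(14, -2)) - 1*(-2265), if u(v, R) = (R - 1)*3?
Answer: 7774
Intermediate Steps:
u(v, R) = -3 + 3*R (u(v, R) = (-1 + R)*3 = -3 + 3*R)
l(a, Q) = (a - 5*Q)*(-3 + Q + 3*a) (l(a, Q) = (a - 5*Q)*(Q + (-3 + 3*a)) = (a - 5*Q)*(-3 + Q + 3*a))
p(L) = -707 + 7*L (p(L) = (-101 + L)*7 = -707 + 7*L)
p(l(14, -2)) - 1*(-2265) = (-707 + 7*(-5*(-2)² - 2*14 - 15*(-2)*(-1 + 14) + 3*14*(-1 + 14))) - 1*(-2265) = (-707 + 7*(-5*4 - 28 - 15*(-2)*13 + 3*14*13)) + 2265 = (-707 + 7*(-20 - 28 + 390 + 546)) + 2265 = (-707 + 7*888) + 2265 = (-707 + 6216) + 2265 = 5509 + 2265 = 7774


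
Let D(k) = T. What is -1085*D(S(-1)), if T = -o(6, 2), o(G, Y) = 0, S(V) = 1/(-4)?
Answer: 0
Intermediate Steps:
S(V) = -¼
T = 0 (T = -1*0 = 0)
D(k) = 0
-1085*D(S(-1)) = -1085*0 = 0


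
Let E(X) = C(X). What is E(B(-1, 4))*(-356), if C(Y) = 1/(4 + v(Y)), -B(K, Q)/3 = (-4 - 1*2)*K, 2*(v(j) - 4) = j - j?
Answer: -89/2 ≈ -44.500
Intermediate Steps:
v(j) = 4 (v(j) = 4 + (j - j)/2 = 4 + (½)*0 = 4 + 0 = 4)
B(K, Q) = 18*K (B(K, Q) = -3*(-4 - 1*2)*K = -3*(-4 - 2)*K = -(-18)*K = 18*K)
C(Y) = ⅛ (C(Y) = 1/(4 + 4) = 1/8 = ⅛)
E(X) = ⅛
E(B(-1, 4))*(-356) = (⅛)*(-356) = -89/2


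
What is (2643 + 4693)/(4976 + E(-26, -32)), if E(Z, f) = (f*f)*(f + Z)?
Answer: -917/6802 ≈ -0.13481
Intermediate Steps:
E(Z, f) = f²*(Z + f)
(2643 + 4693)/(4976 + E(-26, -32)) = (2643 + 4693)/(4976 + (-32)²*(-26 - 32)) = 7336/(4976 + 1024*(-58)) = 7336/(4976 - 59392) = 7336/(-54416) = 7336*(-1/54416) = -917/6802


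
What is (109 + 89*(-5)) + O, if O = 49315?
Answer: 48979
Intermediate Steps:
(109 + 89*(-5)) + O = (109 + 89*(-5)) + 49315 = (109 - 445) + 49315 = -336 + 49315 = 48979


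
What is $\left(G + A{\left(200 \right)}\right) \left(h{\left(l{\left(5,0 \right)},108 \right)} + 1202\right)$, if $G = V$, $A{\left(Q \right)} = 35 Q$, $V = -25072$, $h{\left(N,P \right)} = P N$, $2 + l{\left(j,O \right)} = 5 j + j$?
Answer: $-76372272$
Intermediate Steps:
$l{\left(j,O \right)} = -2 + 6 j$ ($l{\left(j,O \right)} = -2 + \left(5 j + j\right) = -2 + 6 j$)
$h{\left(N,P \right)} = N P$
$G = -25072$
$\left(G + A{\left(200 \right)}\right) \left(h{\left(l{\left(5,0 \right)},108 \right)} + 1202\right) = \left(-25072 + 35 \cdot 200\right) \left(\left(-2 + 6 \cdot 5\right) 108 + 1202\right) = \left(-25072 + 7000\right) \left(\left(-2 + 30\right) 108 + 1202\right) = - 18072 \left(28 \cdot 108 + 1202\right) = - 18072 \left(3024 + 1202\right) = \left(-18072\right) 4226 = -76372272$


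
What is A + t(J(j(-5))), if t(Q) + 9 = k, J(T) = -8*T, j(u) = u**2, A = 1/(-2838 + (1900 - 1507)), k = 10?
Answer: 2444/2445 ≈ 0.99959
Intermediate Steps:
A = -1/2445 (A = 1/(-2838 + 393) = 1/(-2445) = -1/2445 ≈ -0.00040900)
t(Q) = 1 (t(Q) = -9 + 10 = 1)
A + t(J(j(-5))) = -1/2445 + 1 = 2444/2445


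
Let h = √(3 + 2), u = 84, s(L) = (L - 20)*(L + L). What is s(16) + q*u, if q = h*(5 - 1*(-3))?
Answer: -128 + 672*√5 ≈ 1374.6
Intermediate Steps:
s(L) = 2*L*(-20 + L) (s(L) = (-20 + L)*(2*L) = 2*L*(-20 + L))
h = √5 ≈ 2.2361
q = 8*√5 (q = √5*(5 - 1*(-3)) = √5*(5 + 3) = √5*8 = 8*√5 ≈ 17.889)
s(16) + q*u = 2*16*(-20 + 16) + (8*√5)*84 = 2*16*(-4) + 672*√5 = -128 + 672*√5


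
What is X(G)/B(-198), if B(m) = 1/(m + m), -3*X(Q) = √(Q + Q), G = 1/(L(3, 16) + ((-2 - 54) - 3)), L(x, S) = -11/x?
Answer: 66*I*√282/47 ≈ 23.581*I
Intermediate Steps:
G = -3/188 (G = 1/(-11/3 + ((-2 - 54) - 3)) = 1/(-11*⅓ + (-56 - 3)) = 1/(-11/3 - 59) = 1/(-188/3) = -3/188 ≈ -0.015957)
X(Q) = -√2*√Q/3 (X(Q) = -√(Q + Q)/3 = -√2*√Q/3)
B(m) = 1/(2*m)
X(G)/B(-198) = (-√2*√(-3/188)/3)/(((½)/(-198))) = (-√2*I*√141/94/3)/(((½)*(-1/198))) = (-I*√282/282)/(-1/396) = -I*√282/282*(-396) = 66*I*√282/47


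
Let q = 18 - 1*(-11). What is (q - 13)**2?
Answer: 256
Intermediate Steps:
q = 29 (q = 18 + 11 = 29)
(q - 13)**2 = (29 - 13)**2 = 16**2 = 256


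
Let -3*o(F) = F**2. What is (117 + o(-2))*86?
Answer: 29842/3 ≈ 9947.3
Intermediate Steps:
o(F) = -F**2/3
(117 + o(-2))*86 = (117 - 1/3*(-2)**2)*86 = (117 - 1/3*4)*86 = (117 - 4/3)*86 = (347/3)*86 = 29842/3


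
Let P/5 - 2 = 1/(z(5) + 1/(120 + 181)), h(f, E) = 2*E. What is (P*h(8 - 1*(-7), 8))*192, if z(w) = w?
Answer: 8481280/251 ≈ 33790.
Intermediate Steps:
P = 16565/1506 (P = 10 + 5/(5 + 1/(120 + 181)) = 10 + 5/(5 + 1/301) = 10 + 5/(1506/301) = 10 + 5*(301/1506) = 10 + 1505/1506 = 16565/1506 ≈ 10.999)
(P*h(8 - 1*(-7), 8))*192 = (16565*(2*8)/1506)*192 = ((16565/1506)*16)*192 = (132520/753)*192 = 8481280/251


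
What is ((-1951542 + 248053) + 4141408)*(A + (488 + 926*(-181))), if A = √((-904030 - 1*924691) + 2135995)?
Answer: -407420147442 + 2437919*√307274 ≈ -4.0607e+11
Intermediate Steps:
A = √307274 (A = √((-904030 - 924691) + 2135995) = √(-1828721 + 2135995) = √307274 ≈ 554.32)
((-1951542 + 248053) + 4141408)*(A + (488 + 926*(-181))) = ((-1951542 + 248053) + 4141408)*(√307274 + (488 + 926*(-181))) = (-1703489 + 4141408)*(√307274 + (488 - 167606)) = 2437919*(√307274 - 167118) = 2437919*(-167118 + √307274) = -407420147442 + 2437919*√307274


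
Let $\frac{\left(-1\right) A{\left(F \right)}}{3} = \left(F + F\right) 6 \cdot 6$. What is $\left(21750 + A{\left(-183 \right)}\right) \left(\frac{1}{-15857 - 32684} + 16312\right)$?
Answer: $\frac{48519968870898}{48541} \approx 9.9957 \cdot 10^{8}$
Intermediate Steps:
$A{\left(F \right)} = - 216 F$ ($A{\left(F \right)} = - 3 \left(F + F\right) 6 \cdot 6 = - 3 \cdot 2 F 36 = - 3 \cdot 72 F = - 216 F$)
$\left(21750 + A{\left(-183 \right)}\right) \left(\frac{1}{-15857 - 32684} + 16312\right) = \left(21750 - -39528\right) \left(\frac{1}{-15857 - 32684} + 16312\right) = \left(21750 + 39528\right) \left(\frac{1}{-48541} + 16312\right) = 61278 \left(- \frac{1}{48541} + 16312\right) = 61278 \cdot \frac{791800791}{48541} = \frac{48519968870898}{48541}$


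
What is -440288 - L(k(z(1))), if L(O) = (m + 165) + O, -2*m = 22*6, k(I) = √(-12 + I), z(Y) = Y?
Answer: -440387 - I*√11 ≈ -4.4039e+5 - 3.3166*I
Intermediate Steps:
m = -66 (m = -11*6 = -½*132 = -66)
L(O) = 99 + O (L(O) = (-66 + 165) + O = 99 + O)
-440288 - L(k(z(1))) = -440288 - (99 + √(-12 + 1)) = -440288 - (99 + √(-11)) = -440288 - (99 + I*√11) = -440288 + (-99 - I*√11) = -440387 - I*√11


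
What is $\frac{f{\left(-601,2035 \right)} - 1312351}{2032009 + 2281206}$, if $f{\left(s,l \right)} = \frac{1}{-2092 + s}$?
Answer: $- \frac{3534161244}{11615487995} \approx -0.30426$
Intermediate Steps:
$\frac{f{\left(-601,2035 \right)} - 1312351}{2032009 + 2281206} = \frac{\frac{1}{-2092 - 601} - 1312351}{2032009 + 2281206} = \frac{\frac{1}{-2693} - 1312351}{4313215} = \left(- \frac{1}{2693} - 1312351\right) \frac{1}{4313215} = \left(- \frac{3534161244}{2693}\right) \frac{1}{4313215} = - \frac{3534161244}{11615487995}$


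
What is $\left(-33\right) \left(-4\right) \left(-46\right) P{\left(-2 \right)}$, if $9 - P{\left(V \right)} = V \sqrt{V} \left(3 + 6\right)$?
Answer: $-54648 - 109296 i \sqrt{2} \approx -54648.0 - 1.5457 \cdot 10^{5} i$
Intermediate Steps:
$P{\left(V \right)} = 9 - 9 V^{\frac{3}{2}}$ ($P{\left(V \right)} = 9 - V \sqrt{V} \left(3 + 6\right) = 9 - V^{\frac{3}{2}} \cdot 9 = 9 - 9 V^{\frac{3}{2}}$)
$\left(-33\right) \left(-4\right) \left(-46\right) P{\left(-2 \right)} = \left(-33\right) \left(-4\right) \left(-46\right) \left(9 - 9 \left(-2\right)^{\frac{3}{2}}\right) = 132 \left(-46\right) \left(9 - 9 \left(- 2 i \sqrt{2}\right)\right) = - 6072 \left(9 + 18 i \sqrt{2}\right) = -54648 - 109296 i \sqrt{2}$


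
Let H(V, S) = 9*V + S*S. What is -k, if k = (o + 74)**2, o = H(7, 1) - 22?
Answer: -13456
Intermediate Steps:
H(V, S) = S**2 + 9*V (H(V, S) = 9*V + S**2 = S**2 + 9*V)
o = 42 (o = (1**2 + 9*7) - 22 = (1 + 63) - 22 = 64 - 22 = 42)
k = 13456 (k = (42 + 74)**2 = 116**2 = 13456)
-k = -1*13456 = -13456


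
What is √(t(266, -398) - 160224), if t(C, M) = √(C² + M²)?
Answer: √(-160224 + 2*√57290) ≈ 399.68*I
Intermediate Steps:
√(t(266, -398) - 160224) = √(√(266² + (-398)²) - 160224) = √(√(70756 + 158404) - 160224) = √(√229160 - 160224) = √(2*√57290 - 160224) = √(-160224 + 2*√57290)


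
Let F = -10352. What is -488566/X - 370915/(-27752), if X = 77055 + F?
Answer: 860189201/142395512 ≈ 6.0408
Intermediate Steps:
X = 66703 (X = 77055 - 10352 = 66703)
-488566/X - 370915/(-27752) = -488566/66703 - 370915/(-27752) = -488566*1/66703 - 370915*(-1/27752) = -37582/5131 + 370915/27752 = 860189201/142395512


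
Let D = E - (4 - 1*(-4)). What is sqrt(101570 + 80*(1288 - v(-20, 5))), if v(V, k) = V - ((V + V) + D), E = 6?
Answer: 5*sqrt(8114) ≈ 450.39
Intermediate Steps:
D = -2 (D = 6 - (4 - 1*(-4)) = 6 - (4 + 4) = 6 - 1*8 = 6 - 8 = -2)
v(V, k) = 2 - V (v(V, k) = V - ((V + V) - 2) = V - (2*V - 2) = V - (-2 + 2*V) = V + (2 - 2*V) = 2 - V)
sqrt(101570 + 80*(1288 - v(-20, 5))) = sqrt(101570 + 80*(1288 - (2 - 1*(-20)))) = sqrt(101570 + 80*(1288 - (2 + 20))) = sqrt(101570 + 80*(1288 - 1*22)) = sqrt(101570 + 80*(1288 - 22)) = sqrt(101570 + 80*1266) = sqrt(101570 + 101280) = sqrt(202850) = 5*sqrt(8114)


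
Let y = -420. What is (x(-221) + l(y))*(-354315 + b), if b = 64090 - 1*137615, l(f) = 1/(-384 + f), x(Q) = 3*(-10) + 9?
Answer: 1806019600/201 ≈ 8.9852e+6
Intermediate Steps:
x(Q) = -21 (x(Q) = -30 + 9 = -21)
b = -73525 (b = 64090 - 137615 = -73525)
(x(-221) + l(y))*(-354315 + b) = (-21 + 1/(-384 - 420))*(-354315 - 73525) = (-21 + 1/(-804))*(-427840) = (-21 - 1/804)*(-427840) = -16885/804*(-427840) = 1806019600/201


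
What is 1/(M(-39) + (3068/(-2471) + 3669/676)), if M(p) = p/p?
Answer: 1670396/8662527 ≈ 0.19283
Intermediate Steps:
M(p) = 1
1/(M(-39) + (3068/(-2471) + 3669/676)) = 1/(1 + (3068/(-2471) + 3669/676)) = 1/(1 + (3068*(-1/2471) + 3669*(1/676))) = 1/(1 + (-3068/2471 + 3669/676)) = 1/(1 + 6992131/1670396) = 1/(8662527/1670396) = 1670396/8662527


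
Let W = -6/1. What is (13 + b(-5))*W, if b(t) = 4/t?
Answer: -366/5 ≈ -73.200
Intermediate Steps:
W = -6 (W = -6*1 = -6)
(13 + b(-5))*W = (13 + 4/(-5))*(-6) = (13 + 4*(-⅕))*(-6) = (13 - ⅘)*(-6) = (61/5)*(-6) = -366/5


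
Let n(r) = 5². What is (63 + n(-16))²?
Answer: 7744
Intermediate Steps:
n(r) = 25
(63 + n(-16))² = (63 + 25)² = 88² = 7744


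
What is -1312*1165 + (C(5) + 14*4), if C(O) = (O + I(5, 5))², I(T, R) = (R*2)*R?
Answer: -1525399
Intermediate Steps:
I(T, R) = 2*R² (I(T, R) = (2*R)*R = 2*R²)
C(O) = (50 + O)² (C(O) = (O + 2*5²)² = (O + 2*25)² = (O + 50)² = (50 + O)²)
-1312*1165 + (C(5) + 14*4) = -1312*1165 + ((50 + 5)² + 14*4) = -1528480 + (55² + 56) = -1528480 + (3025 + 56) = -1528480 + 3081 = -1525399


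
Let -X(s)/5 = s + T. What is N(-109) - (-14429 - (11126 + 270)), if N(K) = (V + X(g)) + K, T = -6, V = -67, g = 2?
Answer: 25669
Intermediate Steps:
X(s) = 30 - 5*s (X(s) = -5*(s - 6) = -5*(-6 + s) = 30 - 5*s)
N(K) = -47 + K (N(K) = (-67 + (30 - 5*2)) + K = (-67 + (30 - 10)) + K = (-67 + 20) + K = -47 + K)
N(-109) - (-14429 - (11126 + 270)) = (-47 - 109) - (-14429 - (11126 + 270)) = -156 - (-14429 - 1*11396) = -156 - (-14429 - 11396) = -156 - 1*(-25825) = -156 + 25825 = 25669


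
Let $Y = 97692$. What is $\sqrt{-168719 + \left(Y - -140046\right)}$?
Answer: $\sqrt{69019} \approx 262.71$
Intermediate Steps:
$\sqrt{-168719 + \left(Y - -140046\right)} = \sqrt{-168719 + \left(97692 - -140046\right)} = \sqrt{-168719 + \left(97692 + 140046\right)} = \sqrt{-168719 + 237738} = \sqrt{69019}$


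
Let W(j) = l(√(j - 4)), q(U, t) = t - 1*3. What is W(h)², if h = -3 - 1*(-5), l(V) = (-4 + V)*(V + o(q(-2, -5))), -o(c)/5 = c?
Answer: 23652 - 11664*I*√2 ≈ 23652.0 - 16495.0*I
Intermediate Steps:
q(U, t) = -3 + t (q(U, t) = t - 3 = -3 + t)
o(c) = -5*c
l(V) = (-4 + V)*(40 + V) (l(V) = (-4 + V)*(V - 5*(-3 - 5)) = (-4 + V)*(V - 5*(-8)) = (-4 + V)*(V + 40) = (-4 + V)*(40 + V))
h = 2 (h = -3 + 5 = 2)
W(j) = -164 + j + 36*√(-4 + j) (W(j) = -160 + (√(j - 4))² + 36*√(j - 4) = -160 + (√(-4 + j))² + 36*√(-4 + j) = -160 + (-4 + j) + 36*√(-4 + j) = -164 + j + 36*√(-4 + j))
W(h)² = (-164 + 2 + 36*√(-4 + 2))² = (-164 + 2 + 36*√(-2))² = (-164 + 2 + 36*(I*√2))² = (-164 + 2 + 36*I*√2)² = (-162 + 36*I*√2)²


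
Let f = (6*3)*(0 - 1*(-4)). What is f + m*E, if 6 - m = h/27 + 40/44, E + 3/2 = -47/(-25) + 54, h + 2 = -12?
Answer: 2799527/7425 ≈ 377.04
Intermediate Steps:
h = -14 (h = -2 - 12 = -14)
E = 2719/50 (E = -3/2 + (-47/(-25) + 54) = -3/2 + (-47*(-1/25) + 54) = -3/2 + (47/25 + 54) = -3/2 + 1397/25 = 2719/50 ≈ 54.380)
m = 1666/297 (m = 6 - (-14/27 + 40/44) = 6 - (-14*1/27 + 40*(1/44)) = 6 - (-14/27 + 10/11) = 6 - 1*116/297 = 6 - 116/297 = 1666/297 ≈ 5.6094)
f = 72 (f = 18*(0 + 4) = 18*4 = 72)
f + m*E = 72 + (1666/297)*(2719/50) = 72 + 2264927/7425 = 2799527/7425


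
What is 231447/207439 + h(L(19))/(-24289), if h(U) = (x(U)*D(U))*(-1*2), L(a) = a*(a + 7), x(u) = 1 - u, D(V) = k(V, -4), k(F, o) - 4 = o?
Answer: 231447/207439 ≈ 1.1157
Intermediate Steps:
k(F, o) = 4 + o
D(V) = 0 (D(V) = 4 - 4 = 0)
L(a) = a*(7 + a)
h(U) = 0 (h(U) = ((1 - U)*0)*(-1*2) = 0*(-2) = 0)
231447/207439 + h(L(19))/(-24289) = 231447/207439 + 0/(-24289) = 231447*(1/207439) + 0*(-1/24289) = 231447/207439 + 0 = 231447/207439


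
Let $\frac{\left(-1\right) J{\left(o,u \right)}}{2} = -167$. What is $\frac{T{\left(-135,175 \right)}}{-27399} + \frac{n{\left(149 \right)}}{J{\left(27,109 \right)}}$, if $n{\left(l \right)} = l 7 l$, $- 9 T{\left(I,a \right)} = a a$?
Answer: $\frac{38332196287}{82361394} \approx 465.41$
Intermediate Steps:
$T{\left(I,a \right)} = - \frac{a^{2}}{9}$ ($T{\left(I,a \right)} = - \frac{a a}{9} = - \frac{a^{2}}{9}$)
$n{\left(l \right)} = 7 l^{2}$ ($n{\left(l \right)} = 7 l l = 7 l^{2}$)
$J{\left(o,u \right)} = 334$ ($J{\left(o,u \right)} = \left(-2\right) \left(-167\right) = 334$)
$\frac{T{\left(-135,175 \right)}}{-27399} + \frac{n{\left(149 \right)}}{J{\left(27,109 \right)}} = \frac{\left(- \frac{1}{9}\right) 175^{2}}{-27399} + \frac{7 \cdot 149^{2}}{334} = \left(- \frac{1}{9}\right) 30625 \left(- \frac{1}{27399}\right) + 7 \cdot 22201 \cdot \frac{1}{334} = \left(- \frac{30625}{9}\right) \left(- \frac{1}{27399}\right) + 155407 \cdot \frac{1}{334} = \frac{30625}{246591} + \frac{155407}{334} = \frac{38332196287}{82361394}$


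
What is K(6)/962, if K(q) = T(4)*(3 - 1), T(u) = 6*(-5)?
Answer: -30/481 ≈ -0.062370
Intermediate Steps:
T(u) = -30
K(q) = -60 (K(q) = -30*(3 - 1) = -30*2 = -60)
K(6)/962 = -60/962 = -60*1/962 = -30/481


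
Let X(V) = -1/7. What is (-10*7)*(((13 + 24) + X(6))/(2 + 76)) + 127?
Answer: 1221/13 ≈ 93.923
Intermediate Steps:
X(V) = -⅐ (X(V) = -1*⅐ = -⅐)
(-10*7)*(((13 + 24) + X(6))/(2 + 76)) + 127 = (-10*7)*(((13 + 24) - ⅐)/(2 + 76)) + 127 = -70*(37 - ⅐)/78 + 127 = -2580/78 + 127 = -70*43/91 + 127 = -430/13 + 127 = 1221/13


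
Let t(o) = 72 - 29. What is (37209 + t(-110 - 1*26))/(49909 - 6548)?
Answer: 37252/43361 ≈ 0.85911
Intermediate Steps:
t(o) = 43
(37209 + t(-110 - 1*26))/(49909 - 6548) = (37209 + 43)/(49909 - 6548) = 37252/43361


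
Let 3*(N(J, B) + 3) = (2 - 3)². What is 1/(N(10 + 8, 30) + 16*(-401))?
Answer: -3/19256 ≈ -0.00015580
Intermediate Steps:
N(J, B) = -8/3 (N(J, B) = -3 + (2 - 3)²/3 = -3 + (⅓)*(-1)² = -3 + (⅓)*1 = -3 + ⅓ = -8/3)
1/(N(10 + 8, 30) + 16*(-401)) = 1/(-8/3 + 16*(-401)) = 1/(-8/3 - 6416) = 1/(-19256/3) = -3/19256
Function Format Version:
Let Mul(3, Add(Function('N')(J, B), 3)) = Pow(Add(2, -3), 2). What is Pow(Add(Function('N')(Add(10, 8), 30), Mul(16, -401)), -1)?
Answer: Rational(-3, 19256) ≈ -0.00015580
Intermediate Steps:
Function('N')(J, B) = Rational(-8, 3) (Function('N')(J, B) = Add(-3, Mul(Rational(1, 3), Pow(Add(2, -3), 2))) = Add(-3, Mul(Rational(1, 3), Pow(-1, 2))) = Add(-3, Mul(Rational(1, 3), 1)) = Add(-3, Rational(1, 3)) = Rational(-8, 3))
Pow(Add(Function('N')(Add(10, 8), 30), Mul(16, -401)), -1) = Pow(Add(Rational(-8, 3), Mul(16, -401)), -1) = Pow(Add(Rational(-8, 3), -6416), -1) = Pow(Rational(-19256, 3), -1) = Rational(-3, 19256)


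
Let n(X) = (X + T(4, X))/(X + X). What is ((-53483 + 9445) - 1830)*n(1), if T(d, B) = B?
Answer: -45868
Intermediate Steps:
n(X) = 1 (n(X) = (X + X)/(X + X) = (2*X)/((2*X)) = (2*X)*(1/(2*X)) = 1)
((-53483 + 9445) - 1830)*n(1) = ((-53483 + 9445) - 1830)*1 = (-44038 - 1830)*1 = -45868*1 = -45868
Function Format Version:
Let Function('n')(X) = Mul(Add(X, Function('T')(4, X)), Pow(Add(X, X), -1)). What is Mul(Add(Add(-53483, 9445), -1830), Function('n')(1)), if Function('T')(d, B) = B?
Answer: -45868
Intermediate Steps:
Function('n')(X) = 1 (Function('n')(X) = Mul(Add(X, X), Pow(Add(X, X), -1)) = Mul(Mul(2, X), Pow(Mul(2, X), -1)) = Mul(Mul(2, X), Mul(Rational(1, 2), Pow(X, -1))) = 1)
Mul(Add(Add(-53483, 9445), -1830), Function('n')(1)) = Mul(Add(Add(-53483, 9445), -1830), 1) = Mul(Add(-44038, -1830), 1) = Mul(-45868, 1) = -45868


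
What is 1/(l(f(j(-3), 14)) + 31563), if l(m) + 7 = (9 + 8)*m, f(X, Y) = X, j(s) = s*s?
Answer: 1/31709 ≈ 3.1537e-5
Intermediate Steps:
j(s) = s²
l(m) = -7 + 17*m (l(m) = -7 + (9 + 8)*m = -7 + 17*m)
1/(l(f(j(-3), 14)) + 31563) = 1/((-7 + 17*(-3)²) + 31563) = 1/((-7 + 17*9) + 31563) = 1/((-7 + 153) + 31563) = 1/(146 + 31563) = 1/31709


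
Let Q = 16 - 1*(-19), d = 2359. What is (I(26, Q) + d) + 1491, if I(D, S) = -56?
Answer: 3794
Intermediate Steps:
Q = 35 (Q = 16 + 19 = 35)
(I(26, Q) + d) + 1491 = (-56 + 2359) + 1491 = 2303 + 1491 = 3794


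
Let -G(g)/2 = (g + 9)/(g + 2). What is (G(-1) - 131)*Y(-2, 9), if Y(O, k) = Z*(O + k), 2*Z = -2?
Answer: 1029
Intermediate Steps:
Z = -1 (Z = (½)*(-2) = -1)
G(g) = -2*(9 + g)/(2 + g) (G(g) = -2*(g + 9)/(g + 2) = -2*(9 + g)/(2 + g))
Y(O, k) = -O - k (Y(O, k) = -(O + k) = -O - k)
(G(-1) - 131)*Y(-2, 9) = (2*(-9 - 1*(-1))/(2 - 1) - 131)*(-1*(-2) - 1*9) = (2*(-9 + 1)/1 - 131)*(2 - 9) = (2*1*(-8) - 131)*(-7) = (-16 - 131)*(-7) = -147*(-7) = 1029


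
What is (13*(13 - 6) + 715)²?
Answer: 649636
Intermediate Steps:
(13*(13 - 6) + 715)² = (13*7 + 715)² = (91 + 715)² = 806² = 649636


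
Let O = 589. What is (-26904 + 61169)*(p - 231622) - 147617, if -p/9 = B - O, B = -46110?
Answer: 6464595668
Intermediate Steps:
p = 420291 (p = -9*(-46110 - 1*589) = -9*(-46110 - 589) = -9*(-46699) = 420291)
(-26904 + 61169)*(p - 231622) - 147617 = (-26904 + 61169)*(420291 - 231622) - 147617 = 34265*188669 - 147617 = 6464743285 - 147617 = 6464595668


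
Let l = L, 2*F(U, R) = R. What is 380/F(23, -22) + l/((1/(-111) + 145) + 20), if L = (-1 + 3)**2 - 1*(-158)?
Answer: -3380759/100727 ≈ -33.564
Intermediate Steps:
F(U, R) = R/2
L = 162 (L = 2**2 + 158 = 4 + 158 = 162)
l = 162
380/F(23, -22) + l/((1/(-111) + 145) + 20) = 380/(((1/2)*(-22))) + 162/((1/(-111) + 145) + 20) = 380/(-11) + 162/((-1/111 + 145) + 20) = 380*(-1/11) + 162/(16094/111 + 20) = -380/11 + 162/(18314/111) = -380/11 + 162*(111/18314) = -380/11 + 8991/9157 = -3380759/100727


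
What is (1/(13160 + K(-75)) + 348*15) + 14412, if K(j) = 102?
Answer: 260359585/13262 ≈ 19632.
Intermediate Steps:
(1/(13160 + K(-75)) + 348*15) + 14412 = (1/(13160 + 102) + 348*15) + 14412 = (1/13262 + 5220) + 14412 = 69227641/13262 + 14412 = 260359585/13262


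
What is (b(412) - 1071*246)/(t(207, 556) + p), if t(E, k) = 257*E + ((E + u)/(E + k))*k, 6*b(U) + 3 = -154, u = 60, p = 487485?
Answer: -109660649/225103824 ≈ -0.48716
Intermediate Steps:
b(U) = -157/6 (b(U) = -½ + (⅙)*(-154) = -½ - 77/3 = -157/6)
t(E, k) = 257*E + k*(60 + E)/(E + k) (t(E, k) = 257*E + ((E + 60)/(E + k))*k = 257*E + ((60 + E)/(E + k))*k = 257*E + k*(60 + E)/(E + k))
(b(412) - 1071*246)/(t(207, 556) + p) = (-157/6 - 1071*246)/((60*556 + 257*207² + 258*207*556)/(207 + 556) + 487485) = (-157/6 - 263466)/((33360 + 257*42849 + 29693736)/763 + 487485) = -1580953/(6*((33360 + 11012193 + 29693736)/763 + 487485)) = -1580953/(6*((1/763)*40739289 + 487485)) = -1580953/(6*(40739289/763 + 487485)) = -1580953/(6*412690344/763) = -1580953/6*763/412690344 = -109660649/225103824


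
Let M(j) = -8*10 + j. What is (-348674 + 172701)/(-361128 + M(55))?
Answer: 175973/361153 ≈ 0.48725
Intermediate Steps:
M(j) = -80 + j
(-348674 + 172701)/(-361128 + M(55)) = (-348674 + 172701)/(-361128 + (-80 + 55)) = -175973/(-361128 - 25) = -175973/(-361153) = -175973*(-1/361153) = 175973/361153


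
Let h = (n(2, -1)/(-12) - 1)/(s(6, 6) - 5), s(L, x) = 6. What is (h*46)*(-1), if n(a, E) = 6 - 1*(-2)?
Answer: 230/3 ≈ 76.667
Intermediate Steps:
n(a, E) = 8 (n(a, E) = 6 + 2 = 8)
h = -5/3 (h = (8/(-12) - 1)/(6 - 5) = (8*(-1/12) - 1)/1 = (-2/3 - 1)*1 = -5/3*1 = -5/3 ≈ -1.6667)
(h*46)*(-1) = -5/3*46*(-1) = -230/3*(-1) = 230/3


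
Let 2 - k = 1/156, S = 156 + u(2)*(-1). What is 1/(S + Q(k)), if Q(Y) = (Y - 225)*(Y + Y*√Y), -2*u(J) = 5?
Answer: 26431115151168/28843836725022227 - 526600814688*√12129/28843836725022227 ≈ -0.0010943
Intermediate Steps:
u(J) = -5/2 (u(J) = -½*5 = -5/2)
S = 317/2 (S = 156 - 5/2*(-1) = 156 + 5/2 = 317/2 ≈ 158.50)
k = 311/156 (k = 2 - 1/156 = 311/156 ≈ 1.9936)
Q(Y) = (-225 + Y)*(Y + Y^(3/2))
1/(S + Q(k)) = 1/(317/2 + ((311/156)² + (311/156)^(5/2) - 225*311/156 - 7775*√12129/1352)) = 1/(317/2 + (96721/24336 + 96721*√12129/1898208 - 23325/52 - 7775*√12129/1352)) = 1/(317/2 + (-10819379/24336 - 10819379*√12129/1898208)) = 1/(-6962123/24336 - 10819379*√12129/1898208)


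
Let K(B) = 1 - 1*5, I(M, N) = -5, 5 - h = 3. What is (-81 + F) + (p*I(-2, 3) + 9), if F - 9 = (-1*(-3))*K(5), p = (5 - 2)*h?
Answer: -105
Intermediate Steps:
h = 2 (h = 5 - 1*3 = 5 - 3 = 2)
K(B) = -4 (K(B) = 1 - 5 = -4)
p = 6 (p = (5 - 2)*2 = 3*2 = 6)
F = -3 (F = 9 - 1*(-3)*(-4) = 9 + 3*(-4) = 9 - 12 = -3)
(-81 + F) + (p*I(-2, 3) + 9) = (-81 - 3) + (6*(-5) + 9) = -84 + (-30 + 9) = -84 - 21 = -105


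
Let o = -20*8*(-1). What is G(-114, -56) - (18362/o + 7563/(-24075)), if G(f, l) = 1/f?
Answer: -93076537/813200 ≈ -114.46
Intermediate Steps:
o = 160 (o = -160*(-1) = 160)
G(-114, -56) - (18362/o + 7563/(-24075)) = 1/(-114) - (18362/160 + 7563/(-24075)) = -1/114 - (18362*(1/160) + 7563*(-1/24075)) = -1/114 - (9181/80 - 2521/8025) = -1/114 - 1*14695169/128400 = -1/114 - 14695169/128400 = -93076537/813200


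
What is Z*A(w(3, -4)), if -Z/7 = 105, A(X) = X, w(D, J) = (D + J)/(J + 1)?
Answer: -245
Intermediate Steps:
w(D, J) = (D + J)/(1 + J)
Z = -735 (Z = -7*105 = -735)
Z*A(w(3, -4)) = -735*(3 - 4)/(1 - 4) = -735*(-1)/(-3) = -(-245)*(-1) = -735*1/3 = -245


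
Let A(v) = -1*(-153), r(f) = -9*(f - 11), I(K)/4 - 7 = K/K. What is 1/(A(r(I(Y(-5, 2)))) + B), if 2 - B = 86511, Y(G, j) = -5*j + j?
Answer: -1/86356 ≈ -1.1580e-5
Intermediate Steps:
Y(G, j) = -4*j
I(K) = 32 (I(K) = 28 + 4*(K/K) = 28 + 4*1 = 28 + 4 = 32)
r(f) = 99 - 9*f (r(f) = -9*(-11 + f) = 99 - 9*f)
B = -86509 (B = 2 - 1*86511 = 2 - 86511 = -86509)
A(v) = 153
1/(A(r(I(Y(-5, 2)))) + B) = 1/(153 - 86509) = 1/(-86356) = -1/86356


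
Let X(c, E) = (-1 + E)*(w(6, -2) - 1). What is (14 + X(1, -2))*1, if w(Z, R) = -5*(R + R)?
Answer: -43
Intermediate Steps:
w(Z, R) = -10*R
X(c, E) = -19 + 19*E (X(c, E) = (-1 + E)*(-10*(-2) - 1) = (-1 + E)*(20 - 1) = (-1 + E)*19 = -19 + 19*E)
(14 + X(1, -2))*1 = (14 + (-19 + 19*(-2)))*1 = (14 + (-19 - 38))*1 = (14 - 57)*1 = -43*1 = -43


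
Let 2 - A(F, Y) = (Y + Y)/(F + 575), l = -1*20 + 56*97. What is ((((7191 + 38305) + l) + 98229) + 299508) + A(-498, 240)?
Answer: 34545339/77 ≈ 4.4864e+5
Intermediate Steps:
l = 5412 (l = -20 + 5432 = 5412)
A(F, Y) = 2 - 2*Y/(575 + F) (A(F, Y) = 2 - (Y + Y)/(F + 575) = 2 - 2*Y/(575 + F))
((((7191 + 38305) + l) + 98229) + 299508) + A(-498, 240) = ((((7191 + 38305) + 5412) + 98229) + 299508) + 2*(575 - 498 - 1*240)/(575 - 498) = (((45496 + 5412) + 98229) + 299508) + 2*(575 - 498 - 240)/77 = ((50908 + 98229) + 299508) + 2*(1/77)*(-163) = (149137 + 299508) - 326/77 = 448645 - 326/77 = 34545339/77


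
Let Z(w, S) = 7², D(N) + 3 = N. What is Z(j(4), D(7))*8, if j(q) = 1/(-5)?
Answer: 392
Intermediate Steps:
D(N) = -3 + N
j(q) = -⅕
Z(w, S) = 49
Z(j(4), D(7))*8 = 49*8 = 392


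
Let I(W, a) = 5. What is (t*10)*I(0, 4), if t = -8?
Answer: -400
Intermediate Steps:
(t*10)*I(0, 4) = -8*10*5 = -80*5 = -400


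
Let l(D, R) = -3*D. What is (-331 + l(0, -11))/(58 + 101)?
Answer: -331/159 ≈ -2.0818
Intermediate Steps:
(-331 + l(0, -11))/(58 + 101) = (-331 - 3*0)/(58 + 101) = (-331 + 0)/159 = -331*1/159 = -331/159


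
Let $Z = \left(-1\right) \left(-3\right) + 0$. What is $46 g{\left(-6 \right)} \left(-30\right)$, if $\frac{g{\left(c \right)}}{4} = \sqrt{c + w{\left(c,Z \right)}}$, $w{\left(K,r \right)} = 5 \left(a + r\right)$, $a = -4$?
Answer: $- 5520 i \sqrt{11} \approx - 18308.0 i$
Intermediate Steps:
$Z = 3$ ($Z = 3 + 0 = 3$)
$w{\left(K,r \right)} = -20 + 5 r$ ($w{\left(K,r \right)} = 5 \left(-4 + r\right) = -20 + 5 r$)
$g{\left(c \right)} = 4 \sqrt{-5 + c}$ ($g{\left(c \right)} = 4 \sqrt{c + \left(-20 + 5 \cdot 3\right)} = 4 \sqrt{c + \left(-20 + 15\right)} = 4 \sqrt{c - 5} = 4 \sqrt{-5 + c}$)
$46 g{\left(-6 \right)} \left(-30\right) = 46 \cdot 4 \sqrt{-5 - 6} \left(-30\right) = 46 \cdot 4 \sqrt{-11} \left(-30\right) = 46 \cdot 4 i \sqrt{11} \left(-30\right) = 184 i \sqrt{11} \left(-30\right) = - 5520 i \sqrt{11}$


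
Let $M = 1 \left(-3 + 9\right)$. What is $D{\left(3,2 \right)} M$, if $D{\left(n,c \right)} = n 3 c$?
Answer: $108$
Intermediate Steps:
$M = 6$ ($M = 1 \cdot 6 = 6$)
$D{\left(n,c \right)} = 3 c n$ ($D{\left(n,c \right)} = 3 n c = 3 c n$)
$D{\left(3,2 \right)} M = 3 \cdot 2 \cdot 3 \cdot 6 = 18 \cdot 6 = 108$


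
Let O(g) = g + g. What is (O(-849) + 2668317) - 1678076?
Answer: 988543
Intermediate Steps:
O(g) = 2*g
(O(-849) + 2668317) - 1678076 = (2*(-849) + 2668317) - 1678076 = (-1698 + 2668317) - 1678076 = 2666619 - 1678076 = 988543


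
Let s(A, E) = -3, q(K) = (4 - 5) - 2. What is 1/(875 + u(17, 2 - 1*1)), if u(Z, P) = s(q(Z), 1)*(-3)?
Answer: 1/884 ≈ 0.0011312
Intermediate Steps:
q(K) = -3 (q(K) = -1 - 2 = -3)
u(Z, P) = 9 (u(Z, P) = -3*(-3) = 9)
1/(875 + u(17, 2 - 1*1)) = 1/(875 + 9) = 1/884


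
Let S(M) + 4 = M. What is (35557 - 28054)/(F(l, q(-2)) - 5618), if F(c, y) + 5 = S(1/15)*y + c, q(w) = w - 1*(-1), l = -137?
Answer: -112545/86341 ≈ -1.3035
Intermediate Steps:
S(M) = -4 + M
q(w) = 1 + w (q(w) = w + 1 = 1 + w)
F(c, y) = -5 + c - 59*y/15 (F(c, y) = -5 + ((-4 + 1/15)*y + c) = -5 + (-59*y/15 + c) = -5 + (c - 59*y/15) = -5 + c - 59*y/15)
(35557 - 28054)/(F(l, q(-2)) - 5618) = (35557 - 28054)/((-5 - 137 - 59*(1 - 2)/15) - 5618) = 7503/((-5 - 137 - 59/15*(-1)) - 5618) = 7503/((-5 - 137 + 59/15) - 5618) = 7503/(-2071/15 - 5618) = 7503/(-86341/15) = 7503*(-15/86341) = -112545/86341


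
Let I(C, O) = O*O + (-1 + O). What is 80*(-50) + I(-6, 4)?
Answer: -3981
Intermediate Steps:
I(C, O) = -1 + O + O² (I(C, O) = O² + (-1 + O) = -1 + O + O²)
80*(-50) + I(-6, 4) = 80*(-50) + (-1 + 4 + 4²) = -4000 + (-1 + 4 + 16) = -4000 + 19 = -3981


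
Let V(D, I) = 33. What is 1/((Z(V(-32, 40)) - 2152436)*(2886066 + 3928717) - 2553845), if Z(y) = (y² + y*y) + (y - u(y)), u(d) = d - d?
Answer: -1/14653319330020 ≈ -6.8244e-14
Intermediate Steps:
u(d) = 0
Z(y) = y + 2*y² (Z(y) = (y² + y*y) + (y - 1*0) = (y² + y²) + (y + 0) = 2*y² + y = y + 2*y²)
1/((Z(V(-32, 40)) - 2152436)*(2886066 + 3928717) - 2553845) = 1/((33*(1 + 2*33) - 2152436)*(2886066 + 3928717) - 2553845) = 1/((33*(1 + 66) - 2152436)*6814783 - 2553845) = 1/((33*67 - 2152436)*6814783 - 2553845) = 1/((2211 - 2152436)*6814783 - 2553845) = 1/(-2150225*6814783 - 2553845) = 1/(-14653316776175 - 2553845) = 1/(-14653319330020) = -1/14653319330020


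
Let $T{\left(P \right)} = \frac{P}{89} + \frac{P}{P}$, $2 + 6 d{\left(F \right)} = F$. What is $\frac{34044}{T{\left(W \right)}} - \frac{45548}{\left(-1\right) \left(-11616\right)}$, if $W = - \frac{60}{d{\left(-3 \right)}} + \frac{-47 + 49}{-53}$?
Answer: $\frac{466243288895}{24774024} \approx 18820.0$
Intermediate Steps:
$d{\left(F \right)} = - \frac{1}{3} + \frac{F}{6}$
$W = \frac{3814}{53}$ ($W = - \frac{60}{- \frac{1}{3} + \frac{1}{6} \left(-3\right)} + \frac{-47 + 49}{-53} = - \frac{60}{- \frac{1}{3} - \frac{1}{2}} + 2 \left(- \frac{1}{53}\right) = - \frac{60}{- \frac{5}{6}} - \frac{2}{53} = \left(-60\right) \left(- \frac{6}{5}\right) - \frac{2}{53} = 72 - \frac{2}{53} = \frac{3814}{53} \approx 71.962$)
$T{\left(P \right)} = 1 + \frac{P}{89}$ ($T{\left(P \right)} = P \frac{1}{89} + 1 = \frac{P}{89} + 1 = 1 + \frac{P}{89}$)
$\frac{34044}{T{\left(W \right)}} - \frac{45548}{\left(-1\right) \left(-11616\right)} = \frac{34044}{1 + \frac{1}{89} \cdot \frac{3814}{53}} - \frac{45548}{\left(-1\right) \left(-11616\right)} = \frac{34044}{1 + \frac{3814}{4717}} - \frac{45548}{11616} = \frac{34044}{\frac{8531}{4717}} - \frac{11387}{2904} = 34044 \cdot \frac{4717}{8531} - \frac{11387}{2904} = \frac{160585548}{8531} - \frac{11387}{2904} = \frac{466243288895}{24774024}$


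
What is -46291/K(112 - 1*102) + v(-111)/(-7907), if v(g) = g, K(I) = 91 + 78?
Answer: -366004178/1336283 ≈ -273.90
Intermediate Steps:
K(I) = 169
-46291/K(112 - 1*102) + v(-111)/(-7907) = -46291/169 - 111/(-7907) = -46291*1/169 - 111*(-1/7907) = -46291/169 + 111/7907 = -366004178/1336283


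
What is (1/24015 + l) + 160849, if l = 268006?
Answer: 10298952826/24015 ≈ 4.2886e+5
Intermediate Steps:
(1/24015 + l) + 160849 = (1/24015 + 268006) + 160849 = 6436164091/24015 + 160849 = 10298952826/24015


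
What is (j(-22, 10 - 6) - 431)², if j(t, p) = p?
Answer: 182329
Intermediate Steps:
(j(-22, 10 - 6) - 431)² = ((10 - 6) - 431)² = (4 - 431)² = (-427)² = 182329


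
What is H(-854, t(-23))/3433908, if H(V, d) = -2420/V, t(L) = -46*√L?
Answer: 605/733139358 ≈ 8.2522e-7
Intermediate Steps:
H(-854, t(-23))/3433908 = -2420/(-854)/3433908 = -2420*(-1/854)*(1/3433908) = (1210/427)*(1/3433908) = 605/733139358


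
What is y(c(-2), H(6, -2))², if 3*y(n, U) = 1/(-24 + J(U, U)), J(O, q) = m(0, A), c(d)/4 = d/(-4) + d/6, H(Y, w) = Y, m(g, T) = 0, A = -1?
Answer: 1/5184 ≈ 0.00019290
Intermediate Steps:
c(d) = -d/3 (c(d) = 4*(d/(-4) + d/6) = 4*(d*(-¼) + d*(⅙)) = 4*(-d/4 + d/6) = 4*(-d/12) = -d/3)
J(O, q) = 0
y(n, U) = -1/72 (y(n, U) = 1/(3*(-24 + 0)) = (⅓)/(-24) = (⅓)*(-1/24) = -1/72)
y(c(-2), H(6, -2))² = (-1/72)² = 1/5184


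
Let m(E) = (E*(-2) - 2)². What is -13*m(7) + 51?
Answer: -3277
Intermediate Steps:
m(E) = (-2 - 2*E)² (m(E) = (-2*E - 2)² = (-2 - 2*E)²)
-13*m(7) + 51 = -52*(1 + 7)² + 51 = -52*8² + 51 = -52*64 + 51 = -13*256 + 51 = -3328 + 51 = -3277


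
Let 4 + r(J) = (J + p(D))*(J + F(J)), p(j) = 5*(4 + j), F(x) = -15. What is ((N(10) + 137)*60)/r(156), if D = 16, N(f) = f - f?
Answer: 2055/9023 ≈ 0.22775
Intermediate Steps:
N(f) = 0
p(j) = 20 + 5*j
r(J) = -4 + (-15 + J)*(100 + J) (r(J) = -4 + (J + (20 + 5*16))*(J - 15) = -4 + (J + (20 + 80))*(-15 + J) = -4 + (J + 100)*(-15 + J) = -4 + (100 + J)*(-15 + J) = -4 + (-15 + J)*(100 + J))
((N(10) + 137)*60)/r(156) = ((0 + 137)*60)/(-1504 + 156**2 + 85*156) = (137*60)/(-1504 + 24336 + 13260) = 8220/36092 = 8220*(1/36092) = 2055/9023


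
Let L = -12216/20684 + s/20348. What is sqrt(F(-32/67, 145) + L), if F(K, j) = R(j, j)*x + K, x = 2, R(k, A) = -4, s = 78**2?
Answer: I*sqrt(27238483221774440995)/1762426759 ≈ 2.9613*I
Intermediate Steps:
s = 6084
F(K, j) = -8 + K (F(K, j) = -4*2 + K = -8 + K)
L = -7670607/26304877 (L = -12216/20684 + 6084/20348 = -12216*1/20684 + 6084*(1/20348) = -3054/5171 + 1521/5087 = -7670607/26304877 ≈ -0.29160)
sqrt(F(-32/67, 145) + L) = sqrt((-8 - 32/67) - 7670607/26304877) = sqrt(-568/67 - 7670607/26304877) = sqrt(-15455100805/1762426759) = I*sqrt(27238483221774440995)/1762426759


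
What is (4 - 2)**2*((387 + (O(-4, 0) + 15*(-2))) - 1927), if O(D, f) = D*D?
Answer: -6216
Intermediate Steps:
O(D, f) = D**2
(4 - 2)**2*((387 + (O(-4, 0) + 15*(-2))) - 1927) = (4 - 2)**2*((387 + ((-4)**2 + 15*(-2))) - 1927) = 2**2*((387 + (16 - 30)) - 1927) = 4*((387 - 14) - 1927) = 4*(373 - 1927) = 4*(-1554) = -6216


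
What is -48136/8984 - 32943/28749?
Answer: -69992574/10761709 ≈ -6.5039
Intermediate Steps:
-48136/8984 - 32943/28749 = -48136*1/8984 - 32943*1/28749 = -6017/1123 - 10981/9583 = -69992574/10761709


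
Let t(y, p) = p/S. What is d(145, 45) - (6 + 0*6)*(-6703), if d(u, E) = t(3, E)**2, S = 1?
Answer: 42243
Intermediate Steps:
t(y, p) = p (t(y, p) = p/1 = p*1 = p)
d(u, E) = E**2
d(145, 45) - (6 + 0*6)*(-6703) = 45**2 - (6 + 0*6)*(-6703) = 2025 - (6 + 0)*(-6703) = 2025 - 6*(-6703) = 2025 - 1*(-40218) = 2025 + 40218 = 42243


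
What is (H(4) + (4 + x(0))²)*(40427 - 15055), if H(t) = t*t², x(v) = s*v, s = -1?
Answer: 2029760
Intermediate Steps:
x(v) = -v
H(t) = t³
(H(4) + (4 + x(0))²)*(40427 - 15055) = (4³ + (4 - 1*0)²)*(40427 - 15055) = (64 + (4 + 0)²)*25372 = (64 + 4²)*25372 = (64 + 16)*25372 = 80*25372 = 2029760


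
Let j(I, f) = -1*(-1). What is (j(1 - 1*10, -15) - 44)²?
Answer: 1849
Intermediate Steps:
j(I, f) = 1
(j(1 - 1*10, -15) - 44)² = (1 - 44)² = (-43)² = 1849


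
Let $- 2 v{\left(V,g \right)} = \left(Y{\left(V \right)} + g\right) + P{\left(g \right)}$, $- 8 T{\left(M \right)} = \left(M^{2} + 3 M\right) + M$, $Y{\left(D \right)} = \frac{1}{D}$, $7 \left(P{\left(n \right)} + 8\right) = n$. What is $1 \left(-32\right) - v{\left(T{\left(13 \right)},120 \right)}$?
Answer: $\frac{50360}{1547} \approx 32.553$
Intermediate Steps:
$P{\left(n \right)} = -8 + \frac{n}{7}$
$T{\left(M \right)} = - \frac{M}{2} - \frac{M^{2}}{8}$ ($T{\left(M \right)} = - \frac{\left(M^{2} + 3 M\right) + M}{8} = - \frac{M^{2} + 4 M}{8} = - \frac{M}{2} - \frac{M^{2}}{8}$)
$v{\left(V,g \right)} = 4 - \frac{4 g}{7} - \frac{1}{2 V}$ ($v{\left(V,g \right)} = - \frac{\left(\frac{1}{V} + g\right) + \left(-8 + \frac{g}{7}\right)}{2} = - \frac{\left(g + \frac{1}{V}\right) + \left(-8 + \frac{g}{7}\right)}{2} = - \frac{-8 + \frac{1}{V} + \frac{8 g}{7}}{2} = 4 - \frac{4 g}{7} - \frac{1}{2 V}$)
$1 \left(-32\right) - v{\left(T{\left(13 \right)},120 \right)} = 1 \left(-32\right) - \frac{-7 + 8 \left(\left(- \frac{1}{8}\right) 13 \left(4 + 13\right)\right) \left(7 - 120\right)}{14 \left(\left(- \frac{1}{8}\right) 13 \left(4 + 13\right)\right)} = -32 - \frac{-7 + 8 \left(\left(- \frac{1}{8}\right) 13 \cdot 17\right) \left(7 - 120\right)}{14 \left(\left(- \frac{1}{8}\right) 13 \cdot 17\right)} = -32 - \frac{-7 + 8 \left(- \frac{221}{8}\right) \left(-113\right)}{14 \left(- \frac{221}{8}\right)} = -32 - \frac{1}{14} \left(- \frac{8}{221}\right) \left(-7 + 24973\right) = -32 - \frac{1}{14} \left(- \frac{8}{221}\right) 24966 = -32 - - \frac{99864}{1547} = -32 + \frac{99864}{1547} = \frac{50360}{1547}$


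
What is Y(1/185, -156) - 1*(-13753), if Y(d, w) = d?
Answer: 2544306/185 ≈ 13753.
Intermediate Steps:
Y(1/185, -156) - 1*(-13753) = 1/185 - 1*(-13753) = 1/185 + 13753 = 2544306/185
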